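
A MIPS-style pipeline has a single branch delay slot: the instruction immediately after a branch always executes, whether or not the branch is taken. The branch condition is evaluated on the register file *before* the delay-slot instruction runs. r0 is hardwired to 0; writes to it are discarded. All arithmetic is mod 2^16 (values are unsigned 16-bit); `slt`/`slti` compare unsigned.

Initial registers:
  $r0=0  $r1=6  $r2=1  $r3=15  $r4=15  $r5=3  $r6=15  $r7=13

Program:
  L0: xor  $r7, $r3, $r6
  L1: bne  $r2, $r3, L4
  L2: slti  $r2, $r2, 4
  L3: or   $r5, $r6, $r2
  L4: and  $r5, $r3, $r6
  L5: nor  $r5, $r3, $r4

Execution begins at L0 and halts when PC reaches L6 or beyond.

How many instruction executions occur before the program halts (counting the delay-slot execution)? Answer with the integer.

PC=0  xor  $r7, $r3, $r6     | $r0=0 $r1=6 $r2=1 $r3=15 $r4=15 $r5=3 $r6=15 $r7=0
PC=1  bne  $r2, $r3, L4      | $r0=0 $r1=6 $r2=1 $r3=15 $r4=15 $r5=3 $r6=15 $r7=0  [TAKEN]
PC=2  slti  $r2, $r2, 4      | $r0=0 $r1=6 $r2=1 $r3=15 $r4=15 $r5=3 $r6=15 $r7=0
PC=4  and  $r5, $r3, $r6     | $r0=0 $r1=6 $r2=1 $r3=15 $r4=15 $r5=15 $r6=15 $r7=0
PC=5  nor  $r5, $r3, $r4     | $r0=0 $r1=6 $r2=1 $r3=15 $r4=15 $r5=65520 $r6=15 $r7=0

5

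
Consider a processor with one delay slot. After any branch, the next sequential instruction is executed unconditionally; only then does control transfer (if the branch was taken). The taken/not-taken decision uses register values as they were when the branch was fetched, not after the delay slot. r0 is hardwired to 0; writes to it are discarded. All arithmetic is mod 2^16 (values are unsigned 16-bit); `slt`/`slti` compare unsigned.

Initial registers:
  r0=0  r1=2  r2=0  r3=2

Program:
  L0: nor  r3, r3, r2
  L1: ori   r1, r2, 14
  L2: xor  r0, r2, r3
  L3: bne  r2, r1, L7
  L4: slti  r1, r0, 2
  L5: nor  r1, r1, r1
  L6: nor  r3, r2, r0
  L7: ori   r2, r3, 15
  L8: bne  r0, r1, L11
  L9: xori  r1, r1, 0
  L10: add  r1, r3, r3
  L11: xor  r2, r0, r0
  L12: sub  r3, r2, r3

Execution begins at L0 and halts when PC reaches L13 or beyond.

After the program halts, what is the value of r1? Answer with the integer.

PC=0  nor  r3, r3, r2        | r0=0 r1=2 r2=0 r3=65533
PC=1  ori   r1, r2, 14       | r0=0 r1=14 r2=0 r3=65533
PC=2  xor  r0, r2, r3        | r0=0 r1=14 r2=0 r3=65533
PC=3  bne  r2, r1, L7        | r0=0 r1=14 r2=0 r3=65533  [TAKEN]
PC=4  slti  r1, r0, 2        | r0=0 r1=1 r2=0 r3=65533
PC=7  ori   r2, r3, 15       | r0=0 r1=1 r2=65535 r3=65533
PC=8  bne  r0, r1, L11       | r0=0 r1=1 r2=65535 r3=65533  [TAKEN]
PC=9  xori  r1, r1, 0        | r0=0 r1=1 r2=65535 r3=65533
PC=11 xor  r2, r0, r0        | r0=0 r1=1 r2=0 r3=65533
PC=12 sub  r3, r2, r3        | r0=0 r1=1 r2=0 r3=3

1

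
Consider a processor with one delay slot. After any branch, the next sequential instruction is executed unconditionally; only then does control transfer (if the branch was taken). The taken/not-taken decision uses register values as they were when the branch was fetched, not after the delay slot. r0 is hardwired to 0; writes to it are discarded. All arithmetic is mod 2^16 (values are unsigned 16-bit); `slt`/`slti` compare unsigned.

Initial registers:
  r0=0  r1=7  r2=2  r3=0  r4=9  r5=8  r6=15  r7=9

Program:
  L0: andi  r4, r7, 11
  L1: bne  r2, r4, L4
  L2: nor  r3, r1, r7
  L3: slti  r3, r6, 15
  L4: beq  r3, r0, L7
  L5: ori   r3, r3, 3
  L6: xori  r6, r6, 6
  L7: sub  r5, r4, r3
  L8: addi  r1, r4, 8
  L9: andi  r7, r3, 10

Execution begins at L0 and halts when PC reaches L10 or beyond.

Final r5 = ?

22

#0 andi  r4, r7, 11 ; 0/7/2/0/9/8/15/9
#1 bne  r2, r4, L4 ; 0/7/2/0/9/8/15/9 ; →target
#2 nor  r3, r1, r7 ; 0/7/2/65520/9/8/15/9
#4 beq  r3, r0, L7 ; 0/7/2/65520/9/8/15/9 ; →fallthru
#5 ori   r3, r3, 3 ; 0/7/2/65523/9/8/15/9
#6 xori  r6, r6, 6 ; 0/7/2/65523/9/8/9/9
#7 sub  r5, r4, r3 ; 0/7/2/65523/9/22/9/9
#8 addi  r1, r4, 8 ; 0/17/2/65523/9/22/9/9
#9 andi  r7, r3, 10 ; 0/17/2/65523/9/22/9/2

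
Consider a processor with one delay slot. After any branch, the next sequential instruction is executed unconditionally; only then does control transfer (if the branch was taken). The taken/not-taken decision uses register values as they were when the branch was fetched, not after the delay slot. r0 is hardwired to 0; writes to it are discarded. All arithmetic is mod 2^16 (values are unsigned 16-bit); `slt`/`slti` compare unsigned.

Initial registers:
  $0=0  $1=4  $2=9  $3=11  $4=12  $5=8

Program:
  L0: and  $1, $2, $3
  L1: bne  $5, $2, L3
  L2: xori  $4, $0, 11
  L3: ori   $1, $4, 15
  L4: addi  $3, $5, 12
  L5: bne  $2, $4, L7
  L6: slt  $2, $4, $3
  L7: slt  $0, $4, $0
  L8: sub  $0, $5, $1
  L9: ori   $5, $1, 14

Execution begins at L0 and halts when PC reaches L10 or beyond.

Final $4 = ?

11

#0 and  $1, $2, $3 ; 0/9/9/11/12/8
#1 bne  $5, $2, L3 ; 0/9/9/11/12/8 ; →target
#2 xori  $4, $0, 11 ; 0/9/9/11/11/8
#3 ori   $1, $4, 15 ; 0/15/9/11/11/8
#4 addi  $3, $5, 12 ; 0/15/9/20/11/8
#5 bne  $2, $4, L7 ; 0/15/9/20/11/8 ; →target
#6 slt  $2, $4, $3 ; 0/15/1/20/11/8
#7 slt  $0, $4, $0 ; 0/15/1/20/11/8
#8 sub  $0, $5, $1 ; 0/15/1/20/11/8
#9 ori   $5, $1, 14 ; 0/15/1/20/11/15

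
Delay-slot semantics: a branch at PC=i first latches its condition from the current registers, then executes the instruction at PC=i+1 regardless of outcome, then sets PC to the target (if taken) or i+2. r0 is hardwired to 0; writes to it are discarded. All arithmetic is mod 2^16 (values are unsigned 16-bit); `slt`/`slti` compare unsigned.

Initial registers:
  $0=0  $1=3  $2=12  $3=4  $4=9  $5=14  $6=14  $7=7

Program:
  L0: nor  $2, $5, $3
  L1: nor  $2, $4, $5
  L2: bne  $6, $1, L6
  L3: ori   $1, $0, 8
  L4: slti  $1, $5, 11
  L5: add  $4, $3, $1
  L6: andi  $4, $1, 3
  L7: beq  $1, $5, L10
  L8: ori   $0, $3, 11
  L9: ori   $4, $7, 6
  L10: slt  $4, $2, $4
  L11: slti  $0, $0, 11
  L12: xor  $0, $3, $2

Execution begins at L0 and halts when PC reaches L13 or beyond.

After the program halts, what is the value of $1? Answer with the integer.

8

PC=0  nor  $2, $5, $3        | $0=0 $1=3 $2=65521 $3=4 $4=9 $5=14 $6=14 $7=7
PC=1  nor  $2, $4, $5        | $0=0 $1=3 $2=65520 $3=4 $4=9 $5=14 $6=14 $7=7
PC=2  bne  $6, $1, L6        | $0=0 $1=3 $2=65520 $3=4 $4=9 $5=14 $6=14 $7=7  [TAKEN]
PC=3  ori   $1, $0, 8        | $0=0 $1=8 $2=65520 $3=4 $4=9 $5=14 $6=14 $7=7
PC=6  andi  $4, $1, 3        | $0=0 $1=8 $2=65520 $3=4 $4=0 $5=14 $6=14 $7=7
PC=7  beq  $1, $5, L10       | $0=0 $1=8 $2=65520 $3=4 $4=0 $5=14 $6=14 $7=7  [not taken]
PC=8  ori   $0, $3, 11       | $0=0 $1=8 $2=65520 $3=4 $4=0 $5=14 $6=14 $7=7
PC=9  ori   $4, $7, 6        | $0=0 $1=8 $2=65520 $3=4 $4=7 $5=14 $6=14 $7=7
PC=10 slt  $4, $2, $4        | $0=0 $1=8 $2=65520 $3=4 $4=0 $5=14 $6=14 $7=7
PC=11 slti  $0, $0, 11       | $0=0 $1=8 $2=65520 $3=4 $4=0 $5=14 $6=14 $7=7
PC=12 xor  $0, $3, $2        | $0=0 $1=8 $2=65520 $3=4 $4=0 $5=14 $6=14 $7=7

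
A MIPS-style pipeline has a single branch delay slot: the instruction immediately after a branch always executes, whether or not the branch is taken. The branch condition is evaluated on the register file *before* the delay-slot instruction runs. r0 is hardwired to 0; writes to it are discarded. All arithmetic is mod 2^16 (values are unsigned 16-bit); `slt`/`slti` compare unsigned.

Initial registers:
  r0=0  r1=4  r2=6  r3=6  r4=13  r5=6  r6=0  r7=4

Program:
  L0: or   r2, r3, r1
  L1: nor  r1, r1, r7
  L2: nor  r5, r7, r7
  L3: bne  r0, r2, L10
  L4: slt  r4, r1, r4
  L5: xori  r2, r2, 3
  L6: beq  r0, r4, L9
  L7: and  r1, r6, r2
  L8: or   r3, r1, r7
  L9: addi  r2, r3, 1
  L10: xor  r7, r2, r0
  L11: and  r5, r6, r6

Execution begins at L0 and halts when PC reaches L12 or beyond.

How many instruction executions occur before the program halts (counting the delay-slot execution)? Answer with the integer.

[0] or   r2, r3, r1  →  {r0:0, r1:4, r2:6, r3:6, r4:13, r5:6, r6:0, r7:4}
[1] nor  r1, r1, r7  →  {r0:0, r1:65531, r2:6, r3:6, r4:13, r5:6, r6:0, r7:4}
[2] nor  r5, r7, r7  →  {r0:0, r1:65531, r2:6, r3:6, r4:13, r5:65531, r6:0, r7:4}
[3] bne  r0, r2, L10  →  {r0:0, r1:65531, r2:6, r3:6, r4:13, r5:65531, r6:0, r7:4}  ⟨branch taken⟩
[4] slt  r4, r1, r4  →  {r0:0, r1:65531, r2:6, r3:6, r4:0, r5:65531, r6:0, r7:4}
[10] xor  r7, r2, r0  →  {r0:0, r1:65531, r2:6, r3:6, r4:0, r5:65531, r6:0, r7:6}
[11] and  r5, r6, r6  →  {r0:0, r1:65531, r2:6, r3:6, r4:0, r5:0, r6:0, r7:6}

7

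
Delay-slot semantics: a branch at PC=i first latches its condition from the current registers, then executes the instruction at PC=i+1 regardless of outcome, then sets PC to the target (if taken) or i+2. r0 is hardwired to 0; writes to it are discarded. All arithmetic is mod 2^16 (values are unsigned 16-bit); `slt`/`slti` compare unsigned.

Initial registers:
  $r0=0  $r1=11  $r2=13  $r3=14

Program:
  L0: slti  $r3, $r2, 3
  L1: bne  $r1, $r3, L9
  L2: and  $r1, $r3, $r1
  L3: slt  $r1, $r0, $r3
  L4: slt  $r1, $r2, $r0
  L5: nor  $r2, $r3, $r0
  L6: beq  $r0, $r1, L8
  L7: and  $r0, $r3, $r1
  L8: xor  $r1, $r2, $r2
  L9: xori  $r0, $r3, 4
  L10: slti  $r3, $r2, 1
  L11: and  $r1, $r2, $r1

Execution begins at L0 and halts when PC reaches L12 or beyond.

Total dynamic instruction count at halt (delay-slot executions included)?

6

#0 slti  $r3, $r2, 3 ; 0/11/13/0
#1 bne  $r1, $r3, L9 ; 0/11/13/0 ; →target
#2 and  $r1, $r3, $r1 ; 0/0/13/0
#9 xori  $r0, $r3, 4 ; 0/0/13/0
#10 slti  $r3, $r2, 1 ; 0/0/13/0
#11 and  $r1, $r2, $r1 ; 0/0/13/0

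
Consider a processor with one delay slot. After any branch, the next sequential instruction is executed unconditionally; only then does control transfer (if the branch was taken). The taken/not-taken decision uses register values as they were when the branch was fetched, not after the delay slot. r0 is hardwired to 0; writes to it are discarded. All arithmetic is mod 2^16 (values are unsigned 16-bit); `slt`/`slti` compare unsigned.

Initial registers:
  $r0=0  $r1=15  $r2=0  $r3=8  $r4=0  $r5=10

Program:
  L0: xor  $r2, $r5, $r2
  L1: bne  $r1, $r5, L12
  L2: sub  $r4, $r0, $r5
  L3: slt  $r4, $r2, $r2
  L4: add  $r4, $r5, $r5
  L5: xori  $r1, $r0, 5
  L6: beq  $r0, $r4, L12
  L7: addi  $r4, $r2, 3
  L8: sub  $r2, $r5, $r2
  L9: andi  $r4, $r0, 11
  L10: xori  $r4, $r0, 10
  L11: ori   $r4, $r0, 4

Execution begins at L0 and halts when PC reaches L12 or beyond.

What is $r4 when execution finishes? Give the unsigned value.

#0 xor  $r2, $r5, $r2 ; 0/15/10/8/0/10
#1 bne  $r1, $r5, L12 ; 0/15/10/8/0/10 ; →target
#2 sub  $r4, $r0, $r5 ; 0/15/10/8/65526/10

65526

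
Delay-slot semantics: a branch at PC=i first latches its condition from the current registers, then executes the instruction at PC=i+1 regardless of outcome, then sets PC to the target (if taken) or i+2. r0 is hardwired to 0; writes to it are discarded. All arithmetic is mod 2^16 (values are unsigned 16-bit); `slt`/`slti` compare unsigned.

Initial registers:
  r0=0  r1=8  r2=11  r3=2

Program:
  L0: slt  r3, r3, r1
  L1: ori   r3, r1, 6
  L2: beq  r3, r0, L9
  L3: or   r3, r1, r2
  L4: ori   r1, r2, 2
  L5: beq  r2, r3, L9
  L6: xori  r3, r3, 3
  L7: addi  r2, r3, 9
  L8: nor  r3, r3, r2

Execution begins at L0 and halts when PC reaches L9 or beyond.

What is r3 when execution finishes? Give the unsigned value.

  step pc=0: slt  r3, r3, r1  regs=(0,8,11,1)
  step pc=1: ori   r3, r1, 6  regs=(0,8,11,14)
  step pc=2: beq  r3, r0, L9  cond=F  regs=(0,8,11,14)
  step pc=3: or   r3, r1, r2  regs=(0,8,11,11)
  step pc=4: ori   r1, r2, 2  regs=(0,11,11,11)
  step pc=5: beq  r2, r3, L9  cond=T  regs=(0,11,11,11)
  step pc=6: xori  r3, r3, 3  regs=(0,11,11,8)

8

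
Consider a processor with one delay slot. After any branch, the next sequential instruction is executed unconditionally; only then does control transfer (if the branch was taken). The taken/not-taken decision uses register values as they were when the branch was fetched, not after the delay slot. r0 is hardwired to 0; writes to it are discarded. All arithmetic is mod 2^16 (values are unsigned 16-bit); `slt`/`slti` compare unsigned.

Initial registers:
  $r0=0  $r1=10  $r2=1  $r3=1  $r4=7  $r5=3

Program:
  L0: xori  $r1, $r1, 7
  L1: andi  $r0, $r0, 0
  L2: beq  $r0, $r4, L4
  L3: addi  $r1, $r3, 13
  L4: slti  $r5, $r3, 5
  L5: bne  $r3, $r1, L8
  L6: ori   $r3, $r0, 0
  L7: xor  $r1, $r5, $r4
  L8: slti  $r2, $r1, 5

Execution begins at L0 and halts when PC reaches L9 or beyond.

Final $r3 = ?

0

PC=0  xori  $r1, $r1, 7      | $r0=0 $r1=13 $r2=1 $r3=1 $r4=7 $r5=3
PC=1  andi  $r0, $r0, 0      | $r0=0 $r1=13 $r2=1 $r3=1 $r4=7 $r5=3
PC=2  beq  $r0, $r4, L4      | $r0=0 $r1=13 $r2=1 $r3=1 $r4=7 $r5=3  [not taken]
PC=3  addi  $r1, $r3, 13     | $r0=0 $r1=14 $r2=1 $r3=1 $r4=7 $r5=3
PC=4  slti  $r5, $r3, 5      | $r0=0 $r1=14 $r2=1 $r3=1 $r4=7 $r5=1
PC=5  bne  $r3, $r1, L8      | $r0=0 $r1=14 $r2=1 $r3=1 $r4=7 $r5=1  [TAKEN]
PC=6  ori   $r3, $r0, 0      | $r0=0 $r1=14 $r2=1 $r3=0 $r4=7 $r5=1
PC=8  slti  $r2, $r1, 5      | $r0=0 $r1=14 $r2=0 $r3=0 $r4=7 $r5=1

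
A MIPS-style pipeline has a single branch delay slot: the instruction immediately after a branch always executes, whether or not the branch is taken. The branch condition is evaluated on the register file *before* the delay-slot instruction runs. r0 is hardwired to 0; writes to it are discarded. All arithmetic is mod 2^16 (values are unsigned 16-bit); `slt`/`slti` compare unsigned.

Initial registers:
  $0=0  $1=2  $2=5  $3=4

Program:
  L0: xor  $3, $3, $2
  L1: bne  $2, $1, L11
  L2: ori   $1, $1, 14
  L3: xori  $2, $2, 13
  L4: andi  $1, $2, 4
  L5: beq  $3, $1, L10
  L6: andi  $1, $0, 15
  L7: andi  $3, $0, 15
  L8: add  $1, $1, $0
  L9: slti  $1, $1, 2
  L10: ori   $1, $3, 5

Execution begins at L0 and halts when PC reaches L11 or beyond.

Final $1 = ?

#0 xor  $3, $3, $2 ; 0/2/5/1
#1 bne  $2, $1, L11 ; 0/2/5/1 ; →target
#2 ori   $1, $1, 14 ; 0/14/5/1

14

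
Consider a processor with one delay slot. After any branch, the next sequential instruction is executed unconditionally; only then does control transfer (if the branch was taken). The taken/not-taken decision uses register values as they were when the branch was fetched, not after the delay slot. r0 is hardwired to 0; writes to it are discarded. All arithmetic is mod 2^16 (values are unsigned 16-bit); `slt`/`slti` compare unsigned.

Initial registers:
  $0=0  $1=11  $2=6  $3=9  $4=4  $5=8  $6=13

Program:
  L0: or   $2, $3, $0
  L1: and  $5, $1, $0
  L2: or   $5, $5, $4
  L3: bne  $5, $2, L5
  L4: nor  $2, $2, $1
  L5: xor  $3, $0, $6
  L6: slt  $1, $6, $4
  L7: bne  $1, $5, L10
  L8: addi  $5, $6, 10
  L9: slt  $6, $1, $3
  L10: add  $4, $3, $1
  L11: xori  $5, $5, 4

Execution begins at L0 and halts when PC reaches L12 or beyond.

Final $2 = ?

[0] or   $2, $3, $0  →  {$0:0, $1:11, $2:9, $3:9, $4:4, $5:8, $6:13}
[1] and  $5, $1, $0  →  {$0:0, $1:11, $2:9, $3:9, $4:4, $5:0, $6:13}
[2] or   $5, $5, $4  →  {$0:0, $1:11, $2:9, $3:9, $4:4, $5:4, $6:13}
[3] bne  $5, $2, L5  →  {$0:0, $1:11, $2:9, $3:9, $4:4, $5:4, $6:13}  ⟨branch taken⟩
[4] nor  $2, $2, $1  →  {$0:0, $1:11, $2:65524, $3:9, $4:4, $5:4, $6:13}
[5] xor  $3, $0, $6  →  {$0:0, $1:11, $2:65524, $3:13, $4:4, $5:4, $6:13}
[6] slt  $1, $6, $4  →  {$0:0, $1:0, $2:65524, $3:13, $4:4, $5:4, $6:13}
[7] bne  $1, $5, L10  →  {$0:0, $1:0, $2:65524, $3:13, $4:4, $5:4, $6:13}  ⟨branch taken⟩
[8] addi  $5, $6, 10  →  {$0:0, $1:0, $2:65524, $3:13, $4:4, $5:23, $6:13}
[10] add  $4, $3, $1  →  {$0:0, $1:0, $2:65524, $3:13, $4:13, $5:23, $6:13}
[11] xori  $5, $5, 4  →  {$0:0, $1:0, $2:65524, $3:13, $4:13, $5:19, $6:13}

65524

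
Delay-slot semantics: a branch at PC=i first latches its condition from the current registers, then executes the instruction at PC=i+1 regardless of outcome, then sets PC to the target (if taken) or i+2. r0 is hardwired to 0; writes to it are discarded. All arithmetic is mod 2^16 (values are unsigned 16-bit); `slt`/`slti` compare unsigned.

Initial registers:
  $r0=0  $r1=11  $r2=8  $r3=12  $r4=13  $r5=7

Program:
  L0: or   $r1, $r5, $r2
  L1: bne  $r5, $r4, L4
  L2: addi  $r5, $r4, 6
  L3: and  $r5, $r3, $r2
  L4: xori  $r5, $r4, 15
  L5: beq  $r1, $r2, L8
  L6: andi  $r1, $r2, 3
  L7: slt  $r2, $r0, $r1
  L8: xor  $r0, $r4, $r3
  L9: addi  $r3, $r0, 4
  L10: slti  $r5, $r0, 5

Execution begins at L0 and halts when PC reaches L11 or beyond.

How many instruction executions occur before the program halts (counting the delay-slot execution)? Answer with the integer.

10

PC=0  or   $r1, $r5, $r2     | $r0=0 $r1=15 $r2=8 $r3=12 $r4=13 $r5=7
PC=1  bne  $r5, $r4, L4      | $r0=0 $r1=15 $r2=8 $r3=12 $r4=13 $r5=7  [TAKEN]
PC=2  addi  $r5, $r4, 6      | $r0=0 $r1=15 $r2=8 $r3=12 $r4=13 $r5=19
PC=4  xori  $r5, $r4, 15     | $r0=0 $r1=15 $r2=8 $r3=12 $r4=13 $r5=2
PC=5  beq  $r1, $r2, L8      | $r0=0 $r1=15 $r2=8 $r3=12 $r4=13 $r5=2  [not taken]
PC=6  andi  $r1, $r2, 3      | $r0=0 $r1=0 $r2=8 $r3=12 $r4=13 $r5=2
PC=7  slt  $r2, $r0, $r1     | $r0=0 $r1=0 $r2=0 $r3=12 $r4=13 $r5=2
PC=8  xor  $r0, $r4, $r3     | $r0=0 $r1=0 $r2=0 $r3=12 $r4=13 $r5=2
PC=9  addi  $r3, $r0, 4      | $r0=0 $r1=0 $r2=0 $r3=4 $r4=13 $r5=2
PC=10 slti  $r5, $r0, 5      | $r0=0 $r1=0 $r2=0 $r3=4 $r4=13 $r5=1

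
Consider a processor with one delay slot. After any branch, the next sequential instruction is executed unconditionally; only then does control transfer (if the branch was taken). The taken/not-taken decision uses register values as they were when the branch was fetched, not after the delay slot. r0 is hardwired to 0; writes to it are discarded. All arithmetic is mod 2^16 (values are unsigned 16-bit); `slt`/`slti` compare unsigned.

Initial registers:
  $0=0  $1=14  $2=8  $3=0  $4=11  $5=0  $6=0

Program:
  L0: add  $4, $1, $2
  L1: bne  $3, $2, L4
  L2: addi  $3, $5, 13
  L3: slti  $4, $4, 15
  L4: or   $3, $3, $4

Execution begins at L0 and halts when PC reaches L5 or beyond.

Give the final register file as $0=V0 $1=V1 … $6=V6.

$0=0 $1=14 $2=8 $3=31 $4=22 $5=0 $6=0

  step pc=0: add  $4, $1, $2  regs=(0,14,8,0,22,0,0)
  step pc=1: bne  $3, $2, L4  cond=T  regs=(0,14,8,0,22,0,0)
  step pc=2: addi  $3, $5, 13  regs=(0,14,8,13,22,0,0)
  step pc=4: or   $3, $3, $4  regs=(0,14,8,31,22,0,0)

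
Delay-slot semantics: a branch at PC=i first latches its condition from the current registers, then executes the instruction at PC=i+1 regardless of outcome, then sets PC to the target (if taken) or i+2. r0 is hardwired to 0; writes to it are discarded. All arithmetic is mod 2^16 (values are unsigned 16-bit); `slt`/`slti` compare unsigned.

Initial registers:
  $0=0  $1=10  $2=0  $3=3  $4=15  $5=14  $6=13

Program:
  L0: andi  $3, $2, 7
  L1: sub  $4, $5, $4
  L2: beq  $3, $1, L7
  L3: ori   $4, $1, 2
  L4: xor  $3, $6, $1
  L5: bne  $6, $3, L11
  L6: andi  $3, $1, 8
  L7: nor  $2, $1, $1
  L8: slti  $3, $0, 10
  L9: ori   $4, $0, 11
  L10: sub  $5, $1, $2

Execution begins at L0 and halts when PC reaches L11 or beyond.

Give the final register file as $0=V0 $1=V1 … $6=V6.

PC=0  andi  $3, $2, 7        | $0=0 $1=10 $2=0 $3=0 $4=15 $5=14 $6=13
PC=1  sub  $4, $5, $4        | $0=0 $1=10 $2=0 $3=0 $4=65535 $5=14 $6=13
PC=2  beq  $3, $1, L7        | $0=0 $1=10 $2=0 $3=0 $4=65535 $5=14 $6=13  [not taken]
PC=3  ori   $4, $1, 2        | $0=0 $1=10 $2=0 $3=0 $4=10 $5=14 $6=13
PC=4  xor  $3, $6, $1        | $0=0 $1=10 $2=0 $3=7 $4=10 $5=14 $6=13
PC=5  bne  $6, $3, L11       | $0=0 $1=10 $2=0 $3=7 $4=10 $5=14 $6=13  [TAKEN]
PC=6  andi  $3, $1, 8        | $0=0 $1=10 $2=0 $3=8 $4=10 $5=14 $6=13

$0=0 $1=10 $2=0 $3=8 $4=10 $5=14 $6=13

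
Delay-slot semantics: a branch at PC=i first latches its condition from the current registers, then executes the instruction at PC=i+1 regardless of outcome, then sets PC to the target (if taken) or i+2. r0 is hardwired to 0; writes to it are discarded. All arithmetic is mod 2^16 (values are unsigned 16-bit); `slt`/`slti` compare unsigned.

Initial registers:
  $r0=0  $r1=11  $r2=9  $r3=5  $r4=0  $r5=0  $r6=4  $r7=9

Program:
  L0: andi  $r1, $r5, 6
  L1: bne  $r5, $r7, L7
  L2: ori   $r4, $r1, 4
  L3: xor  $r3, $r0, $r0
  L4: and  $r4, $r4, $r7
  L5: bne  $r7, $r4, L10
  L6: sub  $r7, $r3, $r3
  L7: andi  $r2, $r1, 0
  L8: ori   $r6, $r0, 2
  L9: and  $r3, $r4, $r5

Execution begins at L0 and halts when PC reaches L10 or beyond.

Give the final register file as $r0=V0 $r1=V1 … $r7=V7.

[0] andi  $r1, $r5, 6  →  {$r0:0, $r1:0, $r2:9, $r3:5, $r4:0, $r5:0, $r6:4, $r7:9}
[1] bne  $r5, $r7, L7  →  {$r0:0, $r1:0, $r2:9, $r3:5, $r4:0, $r5:0, $r6:4, $r7:9}  ⟨branch taken⟩
[2] ori   $r4, $r1, 4  →  {$r0:0, $r1:0, $r2:9, $r3:5, $r4:4, $r5:0, $r6:4, $r7:9}
[7] andi  $r2, $r1, 0  →  {$r0:0, $r1:0, $r2:0, $r3:5, $r4:4, $r5:0, $r6:4, $r7:9}
[8] ori   $r6, $r0, 2  →  {$r0:0, $r1:0, $r2:0, $r3:5, $r4:4, $r5:0, $r6:2, $r7:9}
[9] and  $r3, $r4, $r5  →  {$r0:0, $r1:0, $r2:0, $r3:0, $r4:4, $r5:0, $r6:2, $r7:9}

$r0=0 $r1=0 $r2=0 $r3=0 $r4=4 $r5=0 $r6=2 $r7=9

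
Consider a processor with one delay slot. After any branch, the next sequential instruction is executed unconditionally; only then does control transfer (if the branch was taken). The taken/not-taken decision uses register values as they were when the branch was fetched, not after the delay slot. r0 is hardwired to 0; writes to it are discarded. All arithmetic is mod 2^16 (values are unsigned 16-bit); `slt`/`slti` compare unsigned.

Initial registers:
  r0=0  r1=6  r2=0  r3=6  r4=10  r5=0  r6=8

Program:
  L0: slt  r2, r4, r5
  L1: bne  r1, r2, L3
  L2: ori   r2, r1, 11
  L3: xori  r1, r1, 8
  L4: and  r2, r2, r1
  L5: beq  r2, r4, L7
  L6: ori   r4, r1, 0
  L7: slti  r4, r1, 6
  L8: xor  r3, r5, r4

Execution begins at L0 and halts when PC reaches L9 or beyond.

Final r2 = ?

14

PC=0  slt  r2, r4, r5        | r0=0 r1=6 r2=0 r3=6 r4=10 r5=0 r6=8
PC=1  bne  r1, r2, L3        | r0=0 r1=6 r2=0 r3=6 r4=10 r5=0 r6=8  [TAKEN]
PC=2  ori   r2, r1, 11       | r0=0 r1=6 r2=15 r3=6 r4=10 r5=0 r6=8
PC=3  xori  r1, r1, 8        | r0=0 r1=14 r2=15 r3=6 r4=10 r5=0 r6=8
PC=4  and  r2, r2, r1        | r0=0 r1=14 r2=14 r3=6 r4=10 r5=0 r6=8
PC=5  beq  r2, r4, L7        | r0=0 r1=14 r2=14 r3=6 r4=10 r5=0 r6=8  [not taken]
PC=6  ori   r4, r1, 0        | r0=0 r1=14 r2=14 r3=6 r4=14 r5=0 r6=8
PC=7  slti  r4, r1, 6        | r0=0 r1=14 r2=14 r3=6 r4=0 r5=0 r6=8
PC=8  xor  r3, r5, r4        | r0=0 r1=14 r2=14 r3=0 r4=0 r5=0 r6=8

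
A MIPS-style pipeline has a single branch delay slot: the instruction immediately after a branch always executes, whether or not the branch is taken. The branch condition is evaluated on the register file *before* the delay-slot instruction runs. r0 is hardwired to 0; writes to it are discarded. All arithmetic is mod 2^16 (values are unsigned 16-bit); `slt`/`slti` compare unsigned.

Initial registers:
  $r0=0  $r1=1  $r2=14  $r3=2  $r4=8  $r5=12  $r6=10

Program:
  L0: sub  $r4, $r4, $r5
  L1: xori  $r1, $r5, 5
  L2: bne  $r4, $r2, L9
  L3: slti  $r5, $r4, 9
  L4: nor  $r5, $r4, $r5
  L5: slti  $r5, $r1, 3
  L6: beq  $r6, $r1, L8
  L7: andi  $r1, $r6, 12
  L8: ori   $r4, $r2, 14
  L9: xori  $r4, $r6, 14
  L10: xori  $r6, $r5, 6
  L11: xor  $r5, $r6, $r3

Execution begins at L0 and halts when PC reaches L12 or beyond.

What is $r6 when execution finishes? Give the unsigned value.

6

  step pc=0: sub  $r4, $r4, $r5  regs=(0,1,14,2,65532,12,10)
  step pc=1: xori  $r1, $r5, 5  regs=(0,9,14,2,65532,12,10)
  step pc=2: bne  $r4, $r2, L9  cond=T  regs=(0,9,14,2,65532,12,10)
  step pc=3: slti  $r5, $r4, 9  regs=(0,9,14,2,65532,0,10)
  step pc=9: xori  $r4, $r6, 14  regs=(0,9,14,2,4,0,10)
  step pc=10: xori  $r6, $r5, 6  regs=(0,9,14,2,4,0,6)
  step pc=11: xor  $r5, $r6, $r3  regs=(0,9,14,2,4,4,6)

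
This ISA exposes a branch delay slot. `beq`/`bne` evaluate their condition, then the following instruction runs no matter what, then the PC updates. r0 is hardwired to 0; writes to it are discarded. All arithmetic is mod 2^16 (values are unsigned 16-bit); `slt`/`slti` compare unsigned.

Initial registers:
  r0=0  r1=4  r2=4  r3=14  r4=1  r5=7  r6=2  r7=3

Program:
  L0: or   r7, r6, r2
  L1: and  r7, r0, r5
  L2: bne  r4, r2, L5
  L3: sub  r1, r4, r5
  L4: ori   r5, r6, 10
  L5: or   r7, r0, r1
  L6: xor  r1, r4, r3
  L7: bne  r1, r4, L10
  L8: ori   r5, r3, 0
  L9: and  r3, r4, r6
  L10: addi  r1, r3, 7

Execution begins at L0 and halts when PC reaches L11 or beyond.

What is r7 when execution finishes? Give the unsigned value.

  step pc=0: or   r7, r6, r2  regs=(0,4,4,14,1,7,2,6)
  step pc=1: and  r7, r0, r5  regs=(0,4,4,14,1,7,2,0)
  step pc=2: bne  r4, r2, L5  cond=T  regs=(0,4,4,14,1,7,2,0)
  step pc=3: sub  r1, r4, r5  regs=(0,65530,4,14,1,7,2,0)
  step pc=5: or   r7, r0, r1  regs=(0,65530,4,14,1,7,2,65530)
  step pc=6: xor  r1, r4, r3  regs=(0,15,4,14,1,7,2,65530)
  step pc=7: bne  r1, r4, L10  cond=T  regs=(0,15,4,14,1,7,2,65530)
  step pc=8: ori   r5, r3, 0  regs=(0,15,4,14,1,14,2,65530)
  step pc=10: addi  r1, r3, 7  regs=(0,21,4,14,1,14,2,65530)

65530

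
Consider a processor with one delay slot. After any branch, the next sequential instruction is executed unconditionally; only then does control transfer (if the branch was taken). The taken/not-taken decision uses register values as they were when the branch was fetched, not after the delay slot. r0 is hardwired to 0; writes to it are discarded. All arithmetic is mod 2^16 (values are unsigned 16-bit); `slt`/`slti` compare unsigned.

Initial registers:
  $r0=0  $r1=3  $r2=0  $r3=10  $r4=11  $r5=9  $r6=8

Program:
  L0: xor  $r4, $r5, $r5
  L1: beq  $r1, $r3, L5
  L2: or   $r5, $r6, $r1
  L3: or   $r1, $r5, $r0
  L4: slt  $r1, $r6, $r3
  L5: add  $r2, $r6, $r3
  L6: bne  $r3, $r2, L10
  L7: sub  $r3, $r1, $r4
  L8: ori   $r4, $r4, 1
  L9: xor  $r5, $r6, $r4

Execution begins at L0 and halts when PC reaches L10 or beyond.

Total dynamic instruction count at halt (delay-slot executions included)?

[0] xor  $r4, $r5, $r5  →  {$r0:0, $r1:3, $r2:0, $r3:10, $r4:0, $r5:9, $r6:8}
[1] beq  $r1, $r3, L5  →  {$r0:0, $r1:3, $r2:0, $r3:10, $r4:0, $r5:9, $r6:8}  ⟨branch fallthrough⟩
[2] or   $r5, $r6, $r1  →  {$r0:0, $r1:3, $r2:0, $r3:10, $r4:0, $r5:11, $r6:8}
[3] or   $r1, $r5, $r0  →  {$r0:0, $r1:11, $r2:0, $r3:10, $r4:0, $r5:11, $r6:8}
[4] slt  $r1, $r6, $r3  →  {$r0:0, $r1:1, $r2:0, $r3:10, $r4:0, $r5:11, $r6:8}
[5] add  $r2, $r6, $r3  →  {$r0:0, $r1:1, $r2:18, $r3:10, $r4:0, $r5:11, $r6:8}
[6] bne  $r3, $r2, L10  →  {$r0:0, $r1:1, $r2:18, $r3:10, $r4:0, $r5:11, $r6:8}  ⟨branch taken⟩
[7] sub  $r3, $r1, $r4  →  {$r0:0, $r1:1, $r2:18, $r3:1, $r4:0, $r5:11, $r6:8}

8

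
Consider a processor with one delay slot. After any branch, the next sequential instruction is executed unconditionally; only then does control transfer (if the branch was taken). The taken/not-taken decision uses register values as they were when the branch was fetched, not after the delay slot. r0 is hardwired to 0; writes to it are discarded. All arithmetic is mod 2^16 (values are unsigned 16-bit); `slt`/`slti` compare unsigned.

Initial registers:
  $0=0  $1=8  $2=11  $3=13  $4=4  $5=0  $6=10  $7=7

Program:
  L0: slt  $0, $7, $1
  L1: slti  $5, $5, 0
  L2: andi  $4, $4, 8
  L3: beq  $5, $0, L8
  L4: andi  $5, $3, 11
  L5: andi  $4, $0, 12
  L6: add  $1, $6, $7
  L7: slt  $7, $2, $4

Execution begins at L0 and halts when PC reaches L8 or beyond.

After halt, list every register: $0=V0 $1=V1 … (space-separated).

$0=0 $1=8 $2=11 $3=13 $4=0 $5=9 $6=10 $7=7

#0 slt  $0, $7, $1 ; 0/8/11/13/4/0/10/7
#1 slti  $5, $5, 0 ; 0/8/11/13/4/0/10/7
#2 andi  $4, $4, 8 ; 0/8/11/13/0/0/10/7
#3 beq  $5, $0, L8 ; 0/8/11/13/0/0/10/7 ; →target
#4 andi  $5, $3, 11 ; 0/8/11/13/0/9/10/7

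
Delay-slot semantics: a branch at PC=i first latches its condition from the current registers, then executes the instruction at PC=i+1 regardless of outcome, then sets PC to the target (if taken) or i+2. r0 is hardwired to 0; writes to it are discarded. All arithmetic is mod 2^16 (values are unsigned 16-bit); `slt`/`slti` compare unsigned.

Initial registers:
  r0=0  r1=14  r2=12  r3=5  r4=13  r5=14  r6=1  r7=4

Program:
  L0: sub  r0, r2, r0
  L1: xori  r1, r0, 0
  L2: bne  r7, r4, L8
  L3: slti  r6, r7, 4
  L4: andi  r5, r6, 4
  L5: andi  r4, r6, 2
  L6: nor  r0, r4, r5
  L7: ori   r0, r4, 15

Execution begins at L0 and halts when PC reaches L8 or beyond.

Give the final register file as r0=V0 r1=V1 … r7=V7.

PC=0  sub  r0, r2, r0        | r0=0 r1=14 r2=12 r3=5 r4=13 r5=14 r6=1 r7=4
PC=1  xori  r1, r0, 0        | r0=0 r1=0 r2=12 r3=5 r4=13 r5=14 r6=1 r7=4
PC=2  bne  r7, r4, L8        | r0=0 r1=0 r2=12 r3=5 r4=13 r5=14 r6=1 r7=4  [TAKEN]
PC=3  slti  r6, r7, 4        | r0=0 r1=0 r2=12 r3=5 r4=13 r5=14 r6=0 r7=4

r0=0 r1=0 r2=12 r3=5 r4=13 r5=14 r6=0 r7=4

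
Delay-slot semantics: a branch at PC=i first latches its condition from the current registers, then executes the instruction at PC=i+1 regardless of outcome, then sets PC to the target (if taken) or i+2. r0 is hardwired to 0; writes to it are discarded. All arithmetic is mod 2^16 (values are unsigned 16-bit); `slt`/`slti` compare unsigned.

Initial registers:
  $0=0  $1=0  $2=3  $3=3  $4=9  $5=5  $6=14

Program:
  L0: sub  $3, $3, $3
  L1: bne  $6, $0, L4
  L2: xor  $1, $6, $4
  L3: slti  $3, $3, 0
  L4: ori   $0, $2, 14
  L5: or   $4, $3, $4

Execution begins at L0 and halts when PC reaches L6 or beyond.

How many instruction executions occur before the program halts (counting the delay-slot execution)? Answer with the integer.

[0] sub  $3, $3, $3  →  {$0:0, $1:0, $2:3, $3:0, $4:9, $5:5, $6:14}
[1] bne  $6, $0, L4  →  {$0:0, $1:0, $2:3, $3:0, $4:9, $5:5, $6:14}  ⟨branch taken⟩
[2] xor  $1, $6, $4  →  {$0:0, $1:7, $2:3, $3:0, $4:9, $5:5, $6:14}
[4] ori   $0, $2, 14  →  {$0:0, $1:7, $2:3, $3:0, $4:9, $5:5, $6:14}
[5] or   $4, $3, $4  →  {$0:0, $1:7, $2:3, $3:0, $4:9, $5:5, $6:14}

5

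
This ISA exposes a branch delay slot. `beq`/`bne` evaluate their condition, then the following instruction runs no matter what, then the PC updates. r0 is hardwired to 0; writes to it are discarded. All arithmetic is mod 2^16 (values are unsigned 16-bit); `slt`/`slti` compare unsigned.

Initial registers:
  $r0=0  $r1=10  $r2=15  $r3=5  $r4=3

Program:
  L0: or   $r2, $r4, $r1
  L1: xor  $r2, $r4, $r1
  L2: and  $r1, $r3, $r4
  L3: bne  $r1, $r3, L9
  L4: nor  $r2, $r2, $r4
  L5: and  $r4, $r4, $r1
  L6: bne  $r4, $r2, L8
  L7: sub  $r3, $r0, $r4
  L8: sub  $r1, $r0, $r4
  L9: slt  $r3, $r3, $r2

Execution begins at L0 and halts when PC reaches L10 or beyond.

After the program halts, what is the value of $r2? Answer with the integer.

65524

#0 or   $r2, $r4, $r1 ; 0/10/11/5/3
#1 xor  $r2, $r4, $r1 ; 0/10/9/5/3
#2 and  $r1, $r3, $r4 ; 0/1/9/5/3
#3 bne  $r1, $r3, L9 ; 0/1/9/5/3 ; →target
#4 nor  $r2, $r2, $r4 ; 0/1/65524/5/3
#9 slt  $r3, $r3, $r2 ; 0/1/65524/1/3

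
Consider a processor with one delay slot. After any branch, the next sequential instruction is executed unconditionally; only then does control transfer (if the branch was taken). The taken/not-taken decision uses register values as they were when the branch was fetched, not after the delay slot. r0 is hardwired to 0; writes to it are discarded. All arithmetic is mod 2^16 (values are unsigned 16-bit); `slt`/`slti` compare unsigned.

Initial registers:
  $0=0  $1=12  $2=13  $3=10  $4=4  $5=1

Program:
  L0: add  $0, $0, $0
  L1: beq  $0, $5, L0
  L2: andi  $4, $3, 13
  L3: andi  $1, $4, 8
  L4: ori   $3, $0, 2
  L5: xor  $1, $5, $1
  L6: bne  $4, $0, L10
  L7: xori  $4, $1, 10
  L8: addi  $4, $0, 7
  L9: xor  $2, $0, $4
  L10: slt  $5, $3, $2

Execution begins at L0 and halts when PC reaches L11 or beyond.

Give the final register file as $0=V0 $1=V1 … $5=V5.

$0=0 $1=9 $2=13 $3=2 $4=3 $5=1

PC=0  add  $0, $0, $0        | $0=0 $1=12 $2=13 $3=10 $4=4 $5=1
PC=1  beq  $0, $5, L0        | $0=0 $1=12 $2=13 $3=10 $4=4 $5=1  [not taken]
PC=2  andi  $4, $3, 13       | $0=0 $1=12 $2=13 $3=10 $4=8 $5=1
PC=3  andi  $1, $4, 8        | $0=0 $1=8 $2=13 $3=10 $4=8 $5=1
PC=4  ori   $3, $0, 2        | $0=0 $1=8 $2=13 $3=2 $4=8 $5=1
PC=5  xor  $1, $5, $1        | $0=0 $1=9 $2=13 $3=2 $4=8 $5=1
PC=6  bne  $4, $0, L10       | $0=0 $1=9 $2=13 $3=2 $4=8 $5=1  [TAKEN]
PC=7  xori  $4, $1, 10       | $0=0 $1=9 $2=13 $3=2 $4=3 $5=1
PC=10 slt  $5, $3, $2        | $0=0 $1=9 $2=13 $3=2 $4=3 $5=1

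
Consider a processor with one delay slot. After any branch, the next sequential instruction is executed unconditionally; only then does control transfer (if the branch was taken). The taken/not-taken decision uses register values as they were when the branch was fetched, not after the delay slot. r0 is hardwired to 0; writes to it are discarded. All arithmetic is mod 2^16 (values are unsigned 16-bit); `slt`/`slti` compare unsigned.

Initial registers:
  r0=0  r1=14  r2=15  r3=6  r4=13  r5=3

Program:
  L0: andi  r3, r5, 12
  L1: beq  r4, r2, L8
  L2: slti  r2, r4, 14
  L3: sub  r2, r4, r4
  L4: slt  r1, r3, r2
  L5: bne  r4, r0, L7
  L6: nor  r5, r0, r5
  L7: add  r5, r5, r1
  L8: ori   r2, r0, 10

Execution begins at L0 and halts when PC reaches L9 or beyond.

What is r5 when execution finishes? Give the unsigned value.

#0 andi  r3, r5, 12 ; 0/14/15/0/13/3
#1 beq  r4, r2, L8 ; 0/14/15/0/13/3 ; →fallthru
#2 slti  r2, r4, 14 ; 0/14/1/0/13/3
#3 sub  r2, r4, r4 ; 0/14/0/0/13/3
#4 slt  r1, r3, r2 ; 0/0/0/0/13/3
#5 bne  r4, r0, L7 ; 0/0/0/0/13/3 ; →target
#6 nor  r5, r0, r5 ; 0/0/0/0/13/65532
#7 add  r5, r5, r1 ; 0/0/0/0/13/65532
#8 ori   r2, r0, 10 ; 0/0/10/0/13/65532

65532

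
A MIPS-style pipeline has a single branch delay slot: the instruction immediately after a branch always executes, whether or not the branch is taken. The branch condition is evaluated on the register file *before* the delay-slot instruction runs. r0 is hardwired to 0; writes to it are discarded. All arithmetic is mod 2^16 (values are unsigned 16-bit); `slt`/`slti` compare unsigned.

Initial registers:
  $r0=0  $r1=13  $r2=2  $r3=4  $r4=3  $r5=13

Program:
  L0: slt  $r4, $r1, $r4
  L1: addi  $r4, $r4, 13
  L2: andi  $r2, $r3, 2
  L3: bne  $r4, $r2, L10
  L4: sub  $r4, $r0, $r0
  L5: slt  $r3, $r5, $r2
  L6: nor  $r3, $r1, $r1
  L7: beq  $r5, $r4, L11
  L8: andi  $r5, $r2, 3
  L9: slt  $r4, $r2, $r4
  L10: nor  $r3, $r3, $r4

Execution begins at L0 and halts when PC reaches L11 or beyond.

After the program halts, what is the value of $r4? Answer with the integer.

0

PC=0  slt  $r4, $r1, $r4     | $r0=0 $r1=13 $r2=2 $r3=4 $r4=0 $r5=13
PC=1  addi  $r4, $r4, 13     | $r0=0 $r1=13 $r2=2 $r3=4 $r4=13 $r5=13
PC=2  andi  $r2, $r3, 2      | $r0=0 $r1=13 $r2=0 $r3=4 $r4=13 $r5=13
PC=3  bne  $r4, $r2, L10     | $r0=0 $r1=13 $r2=0 $r3=4 $r4=13 $r5=13  [TAKEN]
PC=4  sub  $r4, $r0, $r0     | $r0=0 $r1=13 $r2=0 $r3=4 $r4=0 $r5=13
PC=10 nor  $r3, $r3, $r4     | $r0=0 $r1=13 $r2=0 $r3=65531 $r4=0 $r5=13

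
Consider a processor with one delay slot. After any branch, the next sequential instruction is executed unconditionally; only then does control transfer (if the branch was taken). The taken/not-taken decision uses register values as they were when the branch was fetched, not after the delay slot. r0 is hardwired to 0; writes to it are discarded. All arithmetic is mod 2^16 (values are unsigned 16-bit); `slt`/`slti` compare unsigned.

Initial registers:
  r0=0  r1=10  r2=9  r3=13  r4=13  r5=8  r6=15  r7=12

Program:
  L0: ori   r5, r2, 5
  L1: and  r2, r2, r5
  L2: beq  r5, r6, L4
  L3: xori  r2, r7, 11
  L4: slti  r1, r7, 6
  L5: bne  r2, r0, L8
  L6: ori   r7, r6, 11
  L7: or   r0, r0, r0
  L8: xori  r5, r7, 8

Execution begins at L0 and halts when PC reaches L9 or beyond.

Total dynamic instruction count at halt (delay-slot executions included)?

8

#0 ori   r5, r2, 5 ; 0/10/9/13/13/13/15/12
#1 and  r2, r2, r5 ; 0/10/9/13/13/13/15/12
#2 beq  r5, r6, L4 ; 0/10/9/13/13/13/15/12 ; →fallthru
#3 xori  r2, r7, 11 ; 0/10/7/13/13/13/15/12
#4 slti  r1, r7, 6 ; 0/0/7/13/13/13/15/12
#5 bne  r2, r0, L8 ; 0/0/7/13/13/13/15/12 ; →target
#6 ori   r7, r6, 11 ; 0/0/7/13/13/13/15/15
#8 xori  r5, r7, 8 ; 0/0/7/13/13/7/15/15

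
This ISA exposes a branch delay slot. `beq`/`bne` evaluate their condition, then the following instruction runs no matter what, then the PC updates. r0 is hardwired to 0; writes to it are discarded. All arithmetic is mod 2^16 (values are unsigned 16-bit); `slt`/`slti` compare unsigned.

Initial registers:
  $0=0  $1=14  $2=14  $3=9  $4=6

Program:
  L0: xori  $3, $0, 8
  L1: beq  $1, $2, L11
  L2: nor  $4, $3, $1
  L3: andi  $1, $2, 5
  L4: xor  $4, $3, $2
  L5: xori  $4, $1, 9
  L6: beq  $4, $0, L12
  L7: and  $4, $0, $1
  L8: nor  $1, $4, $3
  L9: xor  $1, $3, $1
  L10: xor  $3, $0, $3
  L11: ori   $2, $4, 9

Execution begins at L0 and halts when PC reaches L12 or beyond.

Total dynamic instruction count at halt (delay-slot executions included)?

PC=0  xori  $3, $0, 8        | $0=0 $1=14 $2=14 $3=8 $4=6
PC=1  beq  $1, $2, L11       | $0=0 $1=14 $2=14 $3=8 $4=6  [TAKEN]
PC=2  nor  $4, $3, $1        | $0=0 $1=14 $2=14 $3=8 $4=65521
PC=11 ori   $2, $4, 9        | $0=0 $1=14 $2=65529 $3=8 $4=65521

4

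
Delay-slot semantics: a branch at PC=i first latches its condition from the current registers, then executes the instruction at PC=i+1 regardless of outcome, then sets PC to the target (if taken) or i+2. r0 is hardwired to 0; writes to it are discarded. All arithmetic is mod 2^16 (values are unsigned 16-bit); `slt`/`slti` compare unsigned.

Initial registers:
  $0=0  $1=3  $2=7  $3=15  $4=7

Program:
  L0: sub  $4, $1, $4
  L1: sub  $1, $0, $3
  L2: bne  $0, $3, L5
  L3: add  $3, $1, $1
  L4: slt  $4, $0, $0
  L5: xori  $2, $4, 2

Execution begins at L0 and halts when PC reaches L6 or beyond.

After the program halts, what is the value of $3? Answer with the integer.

PC=0  sub  $4, $1, $4        | $0=0 $1=3 $2=7 $3=15 $4=65532
PC=1  sub  $1, $0, $3        | $0=0 $1=65521 $2=7 $3=15 $4=65532
PC=2  bne  $0, $3, L5        | $0=0 $1=65521 $2=7 $3=15 $4=65532  [TAKEN]
PC=3  add  $3, $1, $1        | $0=0 $1=65521 $2=7 $3=65506 $4=65532
PC=5  xori  $2, $4, 2        | $0=0 $1=65521 $2=65534 $3=65506 $4=65532

65506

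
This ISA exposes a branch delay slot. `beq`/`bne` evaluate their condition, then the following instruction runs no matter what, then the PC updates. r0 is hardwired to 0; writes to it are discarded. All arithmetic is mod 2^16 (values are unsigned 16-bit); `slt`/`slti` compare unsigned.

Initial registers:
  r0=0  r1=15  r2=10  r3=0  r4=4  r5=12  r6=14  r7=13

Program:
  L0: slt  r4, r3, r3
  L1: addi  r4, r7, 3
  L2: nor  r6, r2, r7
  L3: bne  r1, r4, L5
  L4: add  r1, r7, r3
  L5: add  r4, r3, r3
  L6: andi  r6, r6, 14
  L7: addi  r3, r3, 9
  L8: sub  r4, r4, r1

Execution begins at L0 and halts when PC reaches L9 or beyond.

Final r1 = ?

  step pc=0: slt  r4, r3, r3  regs=(0,15,10,0,0,12,14,13)
  step pc=1: addi  r4, r7, 3  regs=(0,15,10,0,16,12,14,13)
  step pc=2: nor  r6, r2, r7  regs=(0,15,10,0,16,12,65520,13)
  step pc=3: bne  r1, r4, L5  cond=T  regs=(0,15,10,0,16,12,65520,13)
  step pc=4: add  r1, r7, r3  regs=(0,13,10,0,16,12,65520,13)
  step pc=5: add  r4, r3, r3  regs=(0,13,10,0,0,12,65520,13)
  step pc=6: andi  r6, r6, 14  regs=(0,13,10,0,0,12,0,13)
  step pc=7: addi  r3, r3, 9  regs=(0,13,10,9,0,12,0,13)
  step pc=8: sub  r4, r4, r1  regs=(0,13,10,9,65523,12,0,13)

13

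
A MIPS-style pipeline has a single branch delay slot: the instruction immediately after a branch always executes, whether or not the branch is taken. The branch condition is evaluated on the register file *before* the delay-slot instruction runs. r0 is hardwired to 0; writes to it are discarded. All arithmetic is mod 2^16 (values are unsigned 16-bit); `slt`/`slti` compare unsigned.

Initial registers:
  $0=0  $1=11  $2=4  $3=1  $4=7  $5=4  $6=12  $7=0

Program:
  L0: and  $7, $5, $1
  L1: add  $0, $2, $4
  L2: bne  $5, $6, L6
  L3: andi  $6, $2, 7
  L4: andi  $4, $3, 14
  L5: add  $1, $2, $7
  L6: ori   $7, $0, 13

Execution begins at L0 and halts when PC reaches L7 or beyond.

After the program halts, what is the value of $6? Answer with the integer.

#0 and  $7, $5, $1 ; 0/11/4/1/7/4/12/0
#1 add  $0, $2, $4 ; 0/11/4/1/7/4/12/0
#2 bne  $5, $6, L6 ; 0/11/4/1/7/4/12/0 ; →target
#3 andi  $6, $2, 7 ; 0/11/4/1/7/4/4/0
#6 ori   $7, $0, 13 ; 0/11/4/1/7/4/4/13

4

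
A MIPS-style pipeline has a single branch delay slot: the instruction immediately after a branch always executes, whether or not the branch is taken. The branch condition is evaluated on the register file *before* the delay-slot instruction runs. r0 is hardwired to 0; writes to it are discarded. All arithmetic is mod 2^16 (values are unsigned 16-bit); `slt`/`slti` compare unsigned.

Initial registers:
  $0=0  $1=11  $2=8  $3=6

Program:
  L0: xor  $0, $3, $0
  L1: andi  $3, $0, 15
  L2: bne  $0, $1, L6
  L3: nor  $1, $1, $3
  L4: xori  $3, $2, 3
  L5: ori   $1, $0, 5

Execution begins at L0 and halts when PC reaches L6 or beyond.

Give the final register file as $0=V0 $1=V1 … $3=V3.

$0=0 $1=65524 $2=8 $3=0

  step pc=0: xor  $0, $3, $0  regs=(0,11,8,6)
  step pc=1: andi  $3, $0, 15  regs=(0,11,8,0)
  step pc=2: bne  $0, $1, L6  cond=T  regs=(0,11,8,0)
  step pc=3: nor  $1, $1, $3  regs=(0,65524,8,0)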